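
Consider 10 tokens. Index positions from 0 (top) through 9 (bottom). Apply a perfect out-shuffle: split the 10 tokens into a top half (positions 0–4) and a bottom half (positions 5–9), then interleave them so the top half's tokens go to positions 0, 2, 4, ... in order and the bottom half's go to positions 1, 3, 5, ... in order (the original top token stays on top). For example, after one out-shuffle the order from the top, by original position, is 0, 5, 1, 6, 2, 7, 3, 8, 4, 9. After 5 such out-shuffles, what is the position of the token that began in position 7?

Track the token's position through each out-shuffle:
7 → 5 → 1 → 2 → 4 → 8

8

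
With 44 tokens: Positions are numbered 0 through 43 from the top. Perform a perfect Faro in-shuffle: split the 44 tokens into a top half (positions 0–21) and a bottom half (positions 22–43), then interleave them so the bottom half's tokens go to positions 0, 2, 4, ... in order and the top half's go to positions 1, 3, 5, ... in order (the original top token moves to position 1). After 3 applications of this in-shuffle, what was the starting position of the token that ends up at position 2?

5

Work backwards from position 2, undoing one in-shuffle at a time:
2 ← 23 ← 11 ← 5
So the token now at position 2 started at position 5.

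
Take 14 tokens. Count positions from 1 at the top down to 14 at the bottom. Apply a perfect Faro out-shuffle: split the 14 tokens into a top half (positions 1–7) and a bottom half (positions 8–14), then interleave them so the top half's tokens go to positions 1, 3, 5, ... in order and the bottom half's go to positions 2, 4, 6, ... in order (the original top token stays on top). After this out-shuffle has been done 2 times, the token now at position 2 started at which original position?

Work backwards from position 2, undoing one out-shuffle at a time:
2 ← 8 ← 11
So the token now at position 2 started at position 11.

11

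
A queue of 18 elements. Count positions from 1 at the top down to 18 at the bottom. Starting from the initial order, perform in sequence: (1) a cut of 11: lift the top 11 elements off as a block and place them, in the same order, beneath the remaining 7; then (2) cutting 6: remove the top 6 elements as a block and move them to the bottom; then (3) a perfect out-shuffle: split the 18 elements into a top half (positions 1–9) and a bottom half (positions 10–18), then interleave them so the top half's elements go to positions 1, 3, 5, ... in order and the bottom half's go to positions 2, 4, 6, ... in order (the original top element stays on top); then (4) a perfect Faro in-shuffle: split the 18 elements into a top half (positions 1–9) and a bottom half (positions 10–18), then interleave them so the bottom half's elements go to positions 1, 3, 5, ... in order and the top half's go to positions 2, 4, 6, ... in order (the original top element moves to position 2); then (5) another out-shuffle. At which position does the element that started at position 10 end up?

15

Track the element from position 10 forward through each operation:
  after op 1 (cut 11): 10 → 17
  after op 2 (cut 6): 17 → 11
  after op 3 (out-shuffle): 11 → 4
  after op 4 (in-shuffle): 4 → 8
  after op 5 (out-shuffle): 8 → 15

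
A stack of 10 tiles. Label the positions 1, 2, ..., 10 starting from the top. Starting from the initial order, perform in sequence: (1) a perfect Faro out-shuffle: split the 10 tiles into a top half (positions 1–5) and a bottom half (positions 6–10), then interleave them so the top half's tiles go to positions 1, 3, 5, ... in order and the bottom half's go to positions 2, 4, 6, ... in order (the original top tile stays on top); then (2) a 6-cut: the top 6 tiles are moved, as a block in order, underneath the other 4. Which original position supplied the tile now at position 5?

Undo the operations in reverse order, starting from position 5:
  undo op 2 (cut 6): 5 ← 1
  undo op 1 (out-shuffle, from top half): 1 ← 1
So the tile at position 5 came from original position 1.

1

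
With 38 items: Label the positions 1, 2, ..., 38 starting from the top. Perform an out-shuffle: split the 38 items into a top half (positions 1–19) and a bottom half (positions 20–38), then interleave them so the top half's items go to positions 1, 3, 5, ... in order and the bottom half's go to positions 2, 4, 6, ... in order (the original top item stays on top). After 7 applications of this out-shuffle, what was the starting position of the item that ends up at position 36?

Work backwards from position 36, undoing one out-shuffle at a time:
36 ← 37 ← 19 ← 10 ← 24 ← 31 ← 16 ← 27
So the item now at position 36 started at position 27.

27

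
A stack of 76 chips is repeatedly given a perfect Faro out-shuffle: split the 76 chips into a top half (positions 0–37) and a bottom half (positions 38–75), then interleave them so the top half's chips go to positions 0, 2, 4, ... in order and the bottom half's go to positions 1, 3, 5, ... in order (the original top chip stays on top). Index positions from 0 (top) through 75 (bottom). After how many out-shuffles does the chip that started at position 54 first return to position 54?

20

Follow position 54 under repeated out-shuffles:
54 → 33 → 66 → 57 → 39 → 3 → 6 → 12 → 24 → 48 → 21 → 42 → 9 → 18 → 36 → 72 → 69 → 63 → 51 → 27 → 54
It first returns after 20 out-shuffles.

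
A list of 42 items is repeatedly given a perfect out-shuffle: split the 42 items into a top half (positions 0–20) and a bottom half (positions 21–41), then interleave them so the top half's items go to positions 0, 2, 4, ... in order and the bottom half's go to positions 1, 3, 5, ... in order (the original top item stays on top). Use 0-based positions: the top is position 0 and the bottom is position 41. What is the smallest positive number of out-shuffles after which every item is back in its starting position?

The out-shuffle permutes the 42 positions with cycle lengths [1, 1, 20, 20].
Every item is home exactly when every cycle has completed a whole number of laps, i.e. after lcm(1, 20) = 20 out-shuffles.

20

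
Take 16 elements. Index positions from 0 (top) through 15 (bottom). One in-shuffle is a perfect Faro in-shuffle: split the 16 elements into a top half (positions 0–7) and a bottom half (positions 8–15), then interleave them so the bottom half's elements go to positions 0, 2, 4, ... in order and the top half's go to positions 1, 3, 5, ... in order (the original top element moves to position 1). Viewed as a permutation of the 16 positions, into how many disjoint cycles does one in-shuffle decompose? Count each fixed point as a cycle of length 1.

2

Trace each unvisited position around until it returns:
(0 1 3 7 15 14 12 8) (2 5 11 6 13 10 4 9)
2 cycles in total.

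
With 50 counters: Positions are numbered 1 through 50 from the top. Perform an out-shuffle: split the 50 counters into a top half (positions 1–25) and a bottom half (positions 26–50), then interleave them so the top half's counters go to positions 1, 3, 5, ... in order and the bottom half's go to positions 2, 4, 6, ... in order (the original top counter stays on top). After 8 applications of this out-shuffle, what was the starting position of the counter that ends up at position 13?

11

Work backwards from position 13, undoing one out-shuffle at a time:
13 ← 7 ← 4 ← 27 ← 14 ← 32 ← 41 ← 21 ← 11
So the counter now at position 13 started at position 11.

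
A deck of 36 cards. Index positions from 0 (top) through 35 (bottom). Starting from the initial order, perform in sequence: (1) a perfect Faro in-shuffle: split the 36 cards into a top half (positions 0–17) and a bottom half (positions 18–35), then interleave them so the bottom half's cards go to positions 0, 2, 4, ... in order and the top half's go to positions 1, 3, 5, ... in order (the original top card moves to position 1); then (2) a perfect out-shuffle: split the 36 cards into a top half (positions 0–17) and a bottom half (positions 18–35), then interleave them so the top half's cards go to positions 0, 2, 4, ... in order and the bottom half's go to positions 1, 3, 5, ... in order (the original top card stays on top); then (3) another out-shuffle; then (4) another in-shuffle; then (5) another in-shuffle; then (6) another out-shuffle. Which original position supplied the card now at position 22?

Undo the operations in reverse order, starting from position 22:
  undo op 6 (out-shuffle, from top half): 22 ← 11
  undo op 5 (in-shuffle, from top half): 11 ← 5
  undo op 4 (in-shuffle, from top half): 5 ← 2
  undo op 3 (out-shuffle, from top half): 2 ← 1
  undo op 2 (out-shuffle, from bottom half): 1 ← 18
  undo op 1 (in-shuffle, from bottom half): 18 ← 27
So the card at position 22 came from original position 27.

27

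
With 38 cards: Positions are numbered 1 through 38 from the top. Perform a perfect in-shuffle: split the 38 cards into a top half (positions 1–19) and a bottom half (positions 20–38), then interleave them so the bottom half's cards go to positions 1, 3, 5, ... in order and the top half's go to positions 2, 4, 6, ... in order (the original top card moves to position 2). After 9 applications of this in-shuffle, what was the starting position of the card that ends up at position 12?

18

Work backwards from position 12, undoing one in-shuffle at a time:
12 ← 6 ← 3 ← 21 ← 30 ← 15 ← 27 ← 33 ← 36 ← 18
So the card now at position 12 started at position 18.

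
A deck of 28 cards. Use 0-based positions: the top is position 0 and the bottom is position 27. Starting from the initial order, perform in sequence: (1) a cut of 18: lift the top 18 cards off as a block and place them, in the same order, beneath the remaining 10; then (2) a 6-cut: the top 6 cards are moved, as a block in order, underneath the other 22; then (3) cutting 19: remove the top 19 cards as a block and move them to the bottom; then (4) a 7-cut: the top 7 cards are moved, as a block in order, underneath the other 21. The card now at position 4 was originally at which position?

26

Undo the operations in reverse order, starting from position 4:
  undo op 4 (cut 7): 4 ← 11
  undo op 3 (cut 19): 11 ← 2
  undo op 2 (cut 6): 2 ← 8
  undo op 1 (cut 18): 8 ← 26
So the card at position 4 came from original position 26.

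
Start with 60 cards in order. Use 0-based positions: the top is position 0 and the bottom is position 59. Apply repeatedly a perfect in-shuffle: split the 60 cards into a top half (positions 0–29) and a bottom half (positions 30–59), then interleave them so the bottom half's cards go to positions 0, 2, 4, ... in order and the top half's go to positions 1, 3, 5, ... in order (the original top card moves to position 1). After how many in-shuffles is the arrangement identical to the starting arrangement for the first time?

The in-shuffle permutes the 60 positions with cycle lengths [60].
Every card is home exactly when every cycle has completed a whole number of laps, i.e. after lcm(60) = 60 in-shuffles.

60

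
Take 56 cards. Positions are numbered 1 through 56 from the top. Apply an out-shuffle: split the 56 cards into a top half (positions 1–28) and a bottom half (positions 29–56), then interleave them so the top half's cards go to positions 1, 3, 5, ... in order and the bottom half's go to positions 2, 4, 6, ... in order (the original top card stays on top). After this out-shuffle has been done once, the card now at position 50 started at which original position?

Work backwards from position 50, undoing one out-shuffle at a time:
50 ← 53
So the card now at position 50 started at position 53.

53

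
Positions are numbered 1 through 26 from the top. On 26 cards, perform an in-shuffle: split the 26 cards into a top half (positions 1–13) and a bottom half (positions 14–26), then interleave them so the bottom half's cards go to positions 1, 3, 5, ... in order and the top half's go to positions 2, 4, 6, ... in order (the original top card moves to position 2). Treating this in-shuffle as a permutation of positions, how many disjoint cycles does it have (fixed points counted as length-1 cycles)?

3

Trace each unvisited position around until it returns:
(1 2 4 8 16 5 ... len 18) (3 6 12 24 21 15) (9 18)
3 cycles in total.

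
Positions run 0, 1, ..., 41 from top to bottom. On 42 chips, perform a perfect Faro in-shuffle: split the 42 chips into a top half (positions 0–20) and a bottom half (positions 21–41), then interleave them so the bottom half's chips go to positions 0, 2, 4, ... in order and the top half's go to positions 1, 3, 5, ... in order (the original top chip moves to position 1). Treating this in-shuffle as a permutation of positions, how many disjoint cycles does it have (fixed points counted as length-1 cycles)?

3

Trace each unvisited position around until it returns:
(0 1 3 7 15 31 ... len 14) (2 5 11 23 4 9 ... len 14) (6 13 27 12 25 8 ... len 14)
3 cycles in total.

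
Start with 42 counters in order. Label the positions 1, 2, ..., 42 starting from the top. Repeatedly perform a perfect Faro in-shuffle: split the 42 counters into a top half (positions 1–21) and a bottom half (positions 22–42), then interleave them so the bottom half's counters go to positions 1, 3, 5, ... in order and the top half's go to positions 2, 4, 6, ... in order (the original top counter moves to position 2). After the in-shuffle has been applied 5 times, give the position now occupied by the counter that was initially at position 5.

Track the counter's position through each in-shuffle:
5 → 10 → 20 → 40 → 37 → 31

31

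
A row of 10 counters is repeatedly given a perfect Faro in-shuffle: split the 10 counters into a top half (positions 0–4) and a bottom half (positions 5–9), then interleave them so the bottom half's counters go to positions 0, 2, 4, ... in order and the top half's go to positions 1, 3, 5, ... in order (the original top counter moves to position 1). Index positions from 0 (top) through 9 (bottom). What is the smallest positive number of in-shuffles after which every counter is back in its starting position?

The in-shuffle permutes the 10 positions with cycle lengths [10].
Every counter is home exactly when every cycle has completed a whole number of laps, i.e. after lcm(10) = 10 in-shuffles.

10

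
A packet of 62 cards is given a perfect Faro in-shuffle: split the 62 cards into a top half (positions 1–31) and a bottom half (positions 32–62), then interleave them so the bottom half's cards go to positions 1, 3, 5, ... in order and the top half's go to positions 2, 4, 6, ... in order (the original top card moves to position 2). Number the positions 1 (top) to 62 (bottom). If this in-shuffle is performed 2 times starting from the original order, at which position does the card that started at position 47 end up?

62

Track the card's position through each in-shuffle:
47 → 31 → 62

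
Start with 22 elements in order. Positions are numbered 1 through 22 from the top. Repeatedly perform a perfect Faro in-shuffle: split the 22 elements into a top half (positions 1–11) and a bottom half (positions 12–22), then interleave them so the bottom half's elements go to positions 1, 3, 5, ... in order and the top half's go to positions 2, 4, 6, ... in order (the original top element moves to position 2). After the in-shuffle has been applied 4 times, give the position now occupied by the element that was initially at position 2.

Track the element's position through each in-shuffle:
2 → 4 → 8 → 16 → 9

9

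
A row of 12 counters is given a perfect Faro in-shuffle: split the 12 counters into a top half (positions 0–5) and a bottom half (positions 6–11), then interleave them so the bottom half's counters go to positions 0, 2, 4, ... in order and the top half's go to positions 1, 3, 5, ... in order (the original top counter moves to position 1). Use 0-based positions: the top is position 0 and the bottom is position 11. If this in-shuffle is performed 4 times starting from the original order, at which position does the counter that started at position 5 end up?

Track the counter's position through each in-shuffle:
5 → 11 → 10 → 8 → 4

4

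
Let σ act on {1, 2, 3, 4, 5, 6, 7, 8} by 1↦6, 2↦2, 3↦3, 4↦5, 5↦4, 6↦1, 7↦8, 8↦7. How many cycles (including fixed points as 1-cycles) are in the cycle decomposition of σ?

5

Cycle decomposition: (1 6) (2) (3) (4 5) (7 8).
5 cycles.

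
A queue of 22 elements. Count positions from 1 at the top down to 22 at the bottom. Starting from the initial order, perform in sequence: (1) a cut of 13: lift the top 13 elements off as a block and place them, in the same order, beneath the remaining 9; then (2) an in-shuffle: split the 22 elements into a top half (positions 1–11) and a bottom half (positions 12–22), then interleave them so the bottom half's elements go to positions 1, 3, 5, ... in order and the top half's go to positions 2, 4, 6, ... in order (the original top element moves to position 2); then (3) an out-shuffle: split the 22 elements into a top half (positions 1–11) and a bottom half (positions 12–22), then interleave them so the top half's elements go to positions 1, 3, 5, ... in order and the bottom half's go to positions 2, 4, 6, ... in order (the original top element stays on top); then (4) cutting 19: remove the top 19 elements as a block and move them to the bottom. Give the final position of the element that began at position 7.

20

Track the element from position 7 forward through each operation:
  after op 1 (cut 13): 7 → 16
  after op 2 (in-shuffle): 16 → 9
  after op 3 (out-shuffle): 9 → 17
  after op 4 (cut 19): 17 → 20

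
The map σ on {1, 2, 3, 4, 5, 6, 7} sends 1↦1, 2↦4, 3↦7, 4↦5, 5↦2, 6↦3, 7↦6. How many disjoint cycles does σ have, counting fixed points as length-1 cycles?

3

Cycle decomposition: (1) (2 4 5) (3 7 6).
3 cycles.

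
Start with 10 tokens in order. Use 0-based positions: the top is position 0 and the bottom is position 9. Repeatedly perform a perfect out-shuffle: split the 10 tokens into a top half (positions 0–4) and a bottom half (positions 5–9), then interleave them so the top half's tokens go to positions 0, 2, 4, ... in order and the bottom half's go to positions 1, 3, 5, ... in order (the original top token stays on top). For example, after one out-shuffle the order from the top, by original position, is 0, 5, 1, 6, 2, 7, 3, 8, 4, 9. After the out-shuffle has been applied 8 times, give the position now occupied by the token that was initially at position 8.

Track the token's position through each out-shuffle:
8 → 7 → 5 → 1 → 2 → 4 → 8 → 7 → 5

5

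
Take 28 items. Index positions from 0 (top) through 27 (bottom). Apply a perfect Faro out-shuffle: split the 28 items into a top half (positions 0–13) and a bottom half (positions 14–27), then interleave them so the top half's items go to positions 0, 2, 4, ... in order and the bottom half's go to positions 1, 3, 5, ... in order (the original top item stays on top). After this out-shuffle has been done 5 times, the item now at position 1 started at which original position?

Work backwards from position 1, undoing one out-shuffle at a time:
1 ← 14 ← 7 ← 17 ← 22 ← 11
So the item now at position 1 started at position 11.

11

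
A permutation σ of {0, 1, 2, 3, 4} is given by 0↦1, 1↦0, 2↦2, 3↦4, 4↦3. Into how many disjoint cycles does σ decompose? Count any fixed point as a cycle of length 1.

Cycle decomposition: (0 1) (2) (3 4).
3 cycles.

3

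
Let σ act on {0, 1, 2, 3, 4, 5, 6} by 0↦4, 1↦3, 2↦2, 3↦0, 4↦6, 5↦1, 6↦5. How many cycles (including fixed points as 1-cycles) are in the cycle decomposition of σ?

2

Cycle decomposition: (0 4 6 5 1 3) (2).
2 cycles.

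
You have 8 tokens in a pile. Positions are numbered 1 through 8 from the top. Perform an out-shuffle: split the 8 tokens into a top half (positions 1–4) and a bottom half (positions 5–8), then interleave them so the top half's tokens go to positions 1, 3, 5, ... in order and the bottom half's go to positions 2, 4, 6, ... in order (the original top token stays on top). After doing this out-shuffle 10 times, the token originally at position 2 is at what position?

Track the token's position through each out-shuffle:
2 → 3 → 5 → 2 → 3 → 5 → 2 → 3 → 5 → 2 → 3

3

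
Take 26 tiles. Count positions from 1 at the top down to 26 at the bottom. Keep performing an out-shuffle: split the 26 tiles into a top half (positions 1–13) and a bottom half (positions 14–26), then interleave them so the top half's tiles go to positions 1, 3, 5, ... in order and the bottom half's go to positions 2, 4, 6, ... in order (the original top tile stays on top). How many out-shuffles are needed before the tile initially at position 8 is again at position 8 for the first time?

20

Follow position 8 under repeated out-shuffles:
8 → 15 → 4 → 7 → 13 → 25 → 24 → 22 → 18 → 10 → 19 → 12 → 23 → 20 → 14 → 2 → 3 → 5 → 9 → 17 → 8
It first returns after 20 out-shuffles.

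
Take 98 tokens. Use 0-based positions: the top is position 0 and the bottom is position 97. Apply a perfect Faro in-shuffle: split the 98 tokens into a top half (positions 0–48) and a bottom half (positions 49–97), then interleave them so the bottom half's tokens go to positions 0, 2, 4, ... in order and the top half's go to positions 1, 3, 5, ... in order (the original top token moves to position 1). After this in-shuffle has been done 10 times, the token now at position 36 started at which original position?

Work backwards from position 36, undoing one in-shuffle at a time:
36 ← 67 ← 33 ← 16 ← 57 ← 28 ← 63 ← 31 ← 15 ← 7 ← 3
So the token now at position 36 started at position 3.

3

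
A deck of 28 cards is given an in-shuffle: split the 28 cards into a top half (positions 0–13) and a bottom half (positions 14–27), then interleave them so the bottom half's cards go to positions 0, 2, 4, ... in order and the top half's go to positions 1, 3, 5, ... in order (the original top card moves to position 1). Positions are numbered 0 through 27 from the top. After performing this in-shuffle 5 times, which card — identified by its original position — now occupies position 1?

19

Work backwards from position 1, undoing one in-shuffle at a time:
1 ← 0 ← 14 ← 21 ← 10 ← 19
So the card now at position 1 started at position 19.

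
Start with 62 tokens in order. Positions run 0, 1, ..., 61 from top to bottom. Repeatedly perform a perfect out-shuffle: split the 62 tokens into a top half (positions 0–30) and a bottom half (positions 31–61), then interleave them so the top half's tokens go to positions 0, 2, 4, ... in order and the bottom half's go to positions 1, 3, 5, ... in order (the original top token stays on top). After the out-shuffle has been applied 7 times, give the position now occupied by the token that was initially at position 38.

45

Track the token's position through each out-shuffle:
38 → 15 → 30 → 60 → 59 → 57 → 53 → 45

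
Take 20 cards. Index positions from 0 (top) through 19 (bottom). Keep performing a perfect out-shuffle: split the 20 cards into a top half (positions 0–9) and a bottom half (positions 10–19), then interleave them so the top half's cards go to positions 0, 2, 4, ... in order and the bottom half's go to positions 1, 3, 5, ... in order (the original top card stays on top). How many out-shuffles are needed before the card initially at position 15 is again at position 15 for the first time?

18

Follow position 15 under repeated out-shuffles:
15 → 11 → 3 → 6 → 12 → 5 → 10 → 1 → 2 → 4 → 8 → 16 → 13 → 7 → 14 → 9 → 18 → 17 → 15
It first returns after 18 out-shuffles.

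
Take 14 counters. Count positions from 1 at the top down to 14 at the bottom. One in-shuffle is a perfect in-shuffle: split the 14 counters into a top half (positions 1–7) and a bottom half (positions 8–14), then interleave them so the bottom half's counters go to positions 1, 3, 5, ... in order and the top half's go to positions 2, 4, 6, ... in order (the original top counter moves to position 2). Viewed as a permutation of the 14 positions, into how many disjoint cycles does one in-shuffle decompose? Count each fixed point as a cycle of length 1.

4

Trace each unvisited position around until it returns:
(1 2 4 8) (3 6 12 9) (5 10) (7 14 13 11)
4 cycles in total.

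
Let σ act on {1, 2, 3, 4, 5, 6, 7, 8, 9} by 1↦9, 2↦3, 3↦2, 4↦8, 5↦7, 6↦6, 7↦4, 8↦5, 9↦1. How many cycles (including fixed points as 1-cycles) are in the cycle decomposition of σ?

4

Cycle decomposition: (1 9) (2 3) (4 8 5 7) (6).
4 cycles.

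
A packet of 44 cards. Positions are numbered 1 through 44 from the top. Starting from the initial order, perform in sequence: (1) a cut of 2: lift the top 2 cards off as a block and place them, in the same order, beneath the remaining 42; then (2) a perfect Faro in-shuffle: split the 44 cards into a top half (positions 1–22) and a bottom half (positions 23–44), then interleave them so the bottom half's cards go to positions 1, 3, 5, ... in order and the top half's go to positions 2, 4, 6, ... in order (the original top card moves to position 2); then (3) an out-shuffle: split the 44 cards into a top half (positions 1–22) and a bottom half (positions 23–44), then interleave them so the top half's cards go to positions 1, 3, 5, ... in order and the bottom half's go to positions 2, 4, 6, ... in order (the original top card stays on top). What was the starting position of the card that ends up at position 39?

12

Undo the operations in reverse order, starting from position 39:
  undo op 3 (out-shuffle, from top half): 39 ← 20
  undo op 2 (in-shuffle, from top half): 20 ← 10
  undo op 1 (cut 2): 10 ← 12
So the card at position 39 came from original position 12.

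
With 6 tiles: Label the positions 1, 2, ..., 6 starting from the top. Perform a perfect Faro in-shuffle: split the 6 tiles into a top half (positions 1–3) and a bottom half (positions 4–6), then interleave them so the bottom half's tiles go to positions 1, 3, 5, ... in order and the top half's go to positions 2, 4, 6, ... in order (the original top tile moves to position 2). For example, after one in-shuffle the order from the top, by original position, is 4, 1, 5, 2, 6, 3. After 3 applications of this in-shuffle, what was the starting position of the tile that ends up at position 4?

Work backwards from position 4, undoing one in-shuffle at a time:
4 ← 2 ← 1 ← 4
So the tile now at position 4 started at position 4.

4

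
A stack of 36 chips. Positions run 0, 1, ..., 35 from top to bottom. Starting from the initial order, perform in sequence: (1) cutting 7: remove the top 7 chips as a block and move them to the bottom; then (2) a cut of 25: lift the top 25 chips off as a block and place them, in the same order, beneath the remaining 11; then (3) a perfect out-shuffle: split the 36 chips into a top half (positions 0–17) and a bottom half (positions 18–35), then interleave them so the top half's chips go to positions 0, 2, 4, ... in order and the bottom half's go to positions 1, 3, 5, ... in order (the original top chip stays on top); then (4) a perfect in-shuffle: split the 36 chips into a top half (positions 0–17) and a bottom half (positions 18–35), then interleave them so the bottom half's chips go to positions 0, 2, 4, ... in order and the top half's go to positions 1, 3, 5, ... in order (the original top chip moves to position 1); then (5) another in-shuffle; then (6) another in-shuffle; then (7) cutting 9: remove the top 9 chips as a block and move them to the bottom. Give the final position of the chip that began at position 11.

Track the chip from position 11 forward through each operation:
  after op 1 (cut 7): 11 → 4
  after op 2 (cut 25): 4 → 15
  after op 3 (out-shuffle): 15 → 30
  after op 4 (in-shuffle): 30 → 24
  after op 5 (in-shuffle): 24 → 12
  after op 6 (in-shuffle): 12 → 25
  after op 7 (cut 9): 25 → 16

16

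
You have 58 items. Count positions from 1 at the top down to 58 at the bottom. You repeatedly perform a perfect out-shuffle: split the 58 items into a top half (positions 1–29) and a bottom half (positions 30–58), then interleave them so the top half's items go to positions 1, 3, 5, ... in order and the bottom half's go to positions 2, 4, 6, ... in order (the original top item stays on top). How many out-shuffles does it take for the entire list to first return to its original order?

The out-shuffle permutes the 58 positions with cycle lengths [1, 1, 2, 18, 18, 18].
Every item is home exactly when every cycle has completed a whole number of laps, i.e. after lcm(1, 2, 18) = 18 out-shuffles.

18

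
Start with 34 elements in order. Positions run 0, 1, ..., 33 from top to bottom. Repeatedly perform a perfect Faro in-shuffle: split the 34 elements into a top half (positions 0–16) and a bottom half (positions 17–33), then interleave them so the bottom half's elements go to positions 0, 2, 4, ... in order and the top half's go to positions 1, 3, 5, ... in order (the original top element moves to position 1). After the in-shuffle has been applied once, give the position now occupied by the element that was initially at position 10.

21

Track the element's position through each in-shuffle:
10 → 21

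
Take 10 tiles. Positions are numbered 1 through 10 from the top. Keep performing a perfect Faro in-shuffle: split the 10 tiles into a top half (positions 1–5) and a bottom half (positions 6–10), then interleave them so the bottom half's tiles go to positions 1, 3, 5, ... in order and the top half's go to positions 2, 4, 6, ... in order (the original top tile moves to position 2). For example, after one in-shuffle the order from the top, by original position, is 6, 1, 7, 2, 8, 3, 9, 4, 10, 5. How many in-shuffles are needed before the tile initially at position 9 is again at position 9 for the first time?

10

Follow position 9 under repeated in-shuffles:
9 → 7 → 3 → 6 → 1 → 2 → 4 → 8 → 5 → 10 → 9
It first returns after 10 in-shuffles.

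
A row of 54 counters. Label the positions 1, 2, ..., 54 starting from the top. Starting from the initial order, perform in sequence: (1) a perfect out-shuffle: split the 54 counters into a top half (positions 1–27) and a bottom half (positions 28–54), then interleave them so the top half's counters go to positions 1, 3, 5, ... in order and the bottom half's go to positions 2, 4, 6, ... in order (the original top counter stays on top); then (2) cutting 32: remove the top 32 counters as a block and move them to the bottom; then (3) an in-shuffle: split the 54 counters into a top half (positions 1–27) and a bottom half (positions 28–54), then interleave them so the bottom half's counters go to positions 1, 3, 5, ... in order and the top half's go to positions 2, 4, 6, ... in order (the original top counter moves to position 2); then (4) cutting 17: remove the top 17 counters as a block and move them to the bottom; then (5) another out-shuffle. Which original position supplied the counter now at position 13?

49

Undo the operations in reverse order, starting from position 13:
  undo op 5 (out-shuffle, from top half): 13 ← 7
  undo op 4 (cut 17): 7 ← 24
  undo op 3 (in-shuffle, from top half): 24 ← 12
  undo op 2 (cut 32): 12 ← 44
  undo op 1 (out-shuffle, from bottom half): 44 ← 49
So the counter at position 13 came from original position 49.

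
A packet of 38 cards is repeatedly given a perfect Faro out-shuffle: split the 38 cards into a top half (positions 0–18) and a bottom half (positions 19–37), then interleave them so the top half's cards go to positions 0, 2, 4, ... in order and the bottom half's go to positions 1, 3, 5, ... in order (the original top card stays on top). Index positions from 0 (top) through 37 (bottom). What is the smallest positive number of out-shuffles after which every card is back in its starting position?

36

The out-shuffle permutes the 38 positions with cycle lengths [1, 1, 36].
Every card is home exactly when every cycle has completed a whole number of laps, i.e. after lcm(1, 36) = 36 out-shuffles.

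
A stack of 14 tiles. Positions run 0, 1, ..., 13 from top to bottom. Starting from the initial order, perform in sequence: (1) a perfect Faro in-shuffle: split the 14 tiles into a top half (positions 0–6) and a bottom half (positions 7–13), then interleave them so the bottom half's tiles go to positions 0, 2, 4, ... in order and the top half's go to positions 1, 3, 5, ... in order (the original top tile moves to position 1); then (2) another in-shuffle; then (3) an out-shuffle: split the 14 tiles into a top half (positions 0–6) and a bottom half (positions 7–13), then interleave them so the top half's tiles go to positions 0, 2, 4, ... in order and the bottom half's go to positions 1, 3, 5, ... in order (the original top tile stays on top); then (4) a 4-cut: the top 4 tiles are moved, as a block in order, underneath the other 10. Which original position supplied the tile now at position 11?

1

Undo the operations in reverse order, starting from position 11:
  undo op 4 (cut 4): 11 ← 1
  undo op 3 (out-shuffle, from bottom half): 1 ← 7
  undo op 2 (in-shuffle, from top half): 7 ← 3
  undo op 1 (in-shuffle, from top half): 3 ← 1
So the tile at position 11 came from original position 1.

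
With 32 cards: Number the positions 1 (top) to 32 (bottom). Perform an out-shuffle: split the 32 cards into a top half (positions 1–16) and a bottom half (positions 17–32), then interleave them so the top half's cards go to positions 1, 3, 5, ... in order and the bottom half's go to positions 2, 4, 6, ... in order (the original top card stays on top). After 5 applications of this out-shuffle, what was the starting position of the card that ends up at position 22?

Work backwards from position 22, undoing one out-shuffle at a time:
22 ← 27 ← 14 ← 23 ← 12 ← 22
So the card now at position 22 started at position 22.

22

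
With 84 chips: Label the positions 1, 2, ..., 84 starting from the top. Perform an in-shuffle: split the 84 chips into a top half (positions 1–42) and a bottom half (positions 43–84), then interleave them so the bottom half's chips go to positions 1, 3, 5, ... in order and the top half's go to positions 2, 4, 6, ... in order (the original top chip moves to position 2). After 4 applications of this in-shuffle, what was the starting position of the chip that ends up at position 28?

23

Work backwards from position 28, undoing one in-shuffle at a time:
28 ← 14 ← 7 ← 46 ← 23
So the chip now at position 28 started at position 23.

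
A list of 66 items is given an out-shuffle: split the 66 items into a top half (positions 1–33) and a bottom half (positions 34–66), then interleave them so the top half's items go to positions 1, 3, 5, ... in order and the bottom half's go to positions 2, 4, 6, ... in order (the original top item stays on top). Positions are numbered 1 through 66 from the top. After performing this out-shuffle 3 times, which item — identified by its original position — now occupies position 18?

60

Work backwards from position 18, undoing one out-shuffle at a time:
18 ← 42 ← 54 ← 60
So the item now at position 18 started at position 60.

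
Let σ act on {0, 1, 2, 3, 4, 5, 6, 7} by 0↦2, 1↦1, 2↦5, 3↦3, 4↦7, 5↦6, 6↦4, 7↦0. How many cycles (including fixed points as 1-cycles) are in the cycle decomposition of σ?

3

Cycle decomposition: (0 2 5 6 4 7) (1) (3).
3 cycles.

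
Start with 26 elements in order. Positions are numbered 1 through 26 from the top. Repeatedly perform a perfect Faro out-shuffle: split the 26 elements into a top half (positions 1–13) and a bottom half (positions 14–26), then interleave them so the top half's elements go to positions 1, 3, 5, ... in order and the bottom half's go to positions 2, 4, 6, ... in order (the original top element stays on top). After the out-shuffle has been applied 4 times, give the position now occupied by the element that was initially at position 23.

Track the element's position through each out-shuffle:
23 → 20 → 14 → 2 → 3

3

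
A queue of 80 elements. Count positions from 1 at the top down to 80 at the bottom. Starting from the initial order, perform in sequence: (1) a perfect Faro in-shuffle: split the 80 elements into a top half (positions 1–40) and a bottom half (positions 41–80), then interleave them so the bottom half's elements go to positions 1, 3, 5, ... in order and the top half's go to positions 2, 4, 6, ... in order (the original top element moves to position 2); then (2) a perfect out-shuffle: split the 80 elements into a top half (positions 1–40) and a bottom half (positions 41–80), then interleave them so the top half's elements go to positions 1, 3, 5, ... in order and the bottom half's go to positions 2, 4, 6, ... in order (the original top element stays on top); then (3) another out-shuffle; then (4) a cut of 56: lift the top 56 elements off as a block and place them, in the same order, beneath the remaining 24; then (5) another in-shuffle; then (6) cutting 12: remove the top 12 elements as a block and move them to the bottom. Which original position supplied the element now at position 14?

9

Undo the operations in reverse order, starting from position 14:
  undo op 6 (cut 12): 14 ← 26
  undo op 5 (in-shuffle, from top half): 26 ← 13
  undo op 4 (cut 56): 13 ← 69
  undo op 3 (out-shuffle, from top half): 69 ← 35
  undo op 2 (out-shuffle, from top half): 35 ← 18
  undo op 1 (in-shuffle, from top half): 18 ← 9
So the element at position 14 came from original position 9.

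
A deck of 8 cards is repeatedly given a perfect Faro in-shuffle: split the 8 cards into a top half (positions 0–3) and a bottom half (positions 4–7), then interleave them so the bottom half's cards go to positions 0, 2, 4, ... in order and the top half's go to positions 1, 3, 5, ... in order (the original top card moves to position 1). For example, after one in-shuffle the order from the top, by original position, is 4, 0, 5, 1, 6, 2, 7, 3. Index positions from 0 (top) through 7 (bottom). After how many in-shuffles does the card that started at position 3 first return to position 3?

Follow position 3 under repeated in-shuffles:
3 → 7 → 6 → 4 → 0 → 1 → 3
It first returns after 6 in-shuffles.

6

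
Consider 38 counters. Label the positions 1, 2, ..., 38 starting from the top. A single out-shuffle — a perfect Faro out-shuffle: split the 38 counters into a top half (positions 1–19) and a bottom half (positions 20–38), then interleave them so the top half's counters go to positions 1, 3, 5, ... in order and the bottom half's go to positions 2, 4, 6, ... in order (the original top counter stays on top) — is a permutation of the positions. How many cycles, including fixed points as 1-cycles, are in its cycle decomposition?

Trace each unvisited position around until it returns:
(1) (2 3 5 9 17 33 ... len 36) (38)
3 cycles in total.

3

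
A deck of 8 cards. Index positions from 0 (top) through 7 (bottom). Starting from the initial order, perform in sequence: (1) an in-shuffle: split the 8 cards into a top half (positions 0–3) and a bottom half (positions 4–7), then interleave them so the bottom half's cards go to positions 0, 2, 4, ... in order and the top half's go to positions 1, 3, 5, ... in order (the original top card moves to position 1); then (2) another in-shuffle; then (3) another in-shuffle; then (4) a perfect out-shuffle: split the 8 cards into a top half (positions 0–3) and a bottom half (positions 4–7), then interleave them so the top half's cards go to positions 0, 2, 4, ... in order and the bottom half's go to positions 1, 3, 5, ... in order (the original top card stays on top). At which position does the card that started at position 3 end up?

1

Track the card from position 3 forward through each operation:
  after op 1 (in-shuffle): 3 → 7
  after op 2 (in-shuffle): 7 → 6
  after op 3 (in-shuffle): 6 → 4
  after op 4 (out-shuffle): 4 → 1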